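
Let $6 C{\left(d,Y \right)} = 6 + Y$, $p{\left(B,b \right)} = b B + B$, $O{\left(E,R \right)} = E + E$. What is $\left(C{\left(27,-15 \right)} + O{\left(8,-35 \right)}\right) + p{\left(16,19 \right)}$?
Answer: $\frac{669}{2} \approx 334.5$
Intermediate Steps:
$O{\left(E,R \right)} = 2 E$
$p{\left(B,b \right)} = B + B b$ ($p{\left(B,b \right)} = B b + B = B + B b$)
$C{\left(d,Y \right)} = 1 + \frac{Y}{6}$ ($C{\left(d,Y \right)} = \frac{6 + Y}{6} = 1 + \frac{Y}{6}$)
$\left(C{\left(27,-15 \right)} + O{\left(8,-35 \right)}\right) + p{\left(16,19 \right)} = \left(\left(1 + \frac{1}{6} \left(-15\right)\right) + 2 \cdot 8\right) + 16 \left(1 + 19\right) = \left(\left(1 - \frac{5}{2}\right) + 16\right) + 16 \cdot 20 = \left(- \frac{3}{2} + 16\right) + 320 = \frac{29}{2} + 320 = \frac{669}{2}$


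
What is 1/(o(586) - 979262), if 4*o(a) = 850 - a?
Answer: -1/979196 ≈ -1.0212e-6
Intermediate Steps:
o(a) = 425/2 - a/4 (o(a) = (850 - a)/4 = 425/2 - a/4)
1/(o(586) - 979262) = 1/((425/2 - ¼*586) - 979262) = 1/((425/2 - 293/2) - 979262) = 1/(66 - 979262) = 1/(-979196) = -1/979196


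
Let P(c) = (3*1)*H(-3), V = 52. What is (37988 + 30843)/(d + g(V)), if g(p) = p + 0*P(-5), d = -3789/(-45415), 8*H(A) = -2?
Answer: 3125959865/2365369 ≈ 1321.6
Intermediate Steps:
H(A) = -¼ (H(A) = (⅛)*(-2) = -¼)
d = 3789/45415 (d = -3789*(-1/45415) = 3789/45415 ≈ 0.083431)
P(c) = -¾ (P(c) = (3*1)*(-¼) = 3*(-¼) = -¾)
g(p) = p (g(p) = p + 0*(-¾) = p + 0 = p)
(37988 + 30843)/(d + g(V)) = (37988 + 30843)/(3789/45415 + 52) = 68831/(2365369/45415) = 68831*(45415/2365369) = 3125959865/2365369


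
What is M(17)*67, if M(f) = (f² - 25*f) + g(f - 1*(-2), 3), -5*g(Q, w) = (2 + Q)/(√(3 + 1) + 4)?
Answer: -91589/10 ≈ -9158.9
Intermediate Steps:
g(Q, w) = -1/15 - Q/30 (g(Q, w) = -(2 + Q)/(5*(√(3 + 1) + 4)) = -(2 + Q)/(5*(√4 + 4)) = -(2 + Q)/(5*(2 + 4)) = -(2 + Q)/(5*6) = -(⅓ + Q/6)/5 = -1/15 - Q/30)
M(f) = -2/15 + f² - 751*f/30 (M(f) = (f² - 25*f) + (-1/15 - (f - 1*(-2))/30) = (f² - 25*f) + (-1/15 - (f + 2)/30) = (f² - 25*f) + (-1/15 - (2 + f)/30) = (f² - 25*f) + (-1/15 + (-1/15 - f/30)) = (f² - 25*f) + (-2/15 - f/30) = -2/15 + f² - 751*f/30)
M(17)*67 = (-2/15 + 17² - 751/30*17)*67 = (-2/15 + 289 - 12767/30)*67 = -1367/10*67 = -91589/10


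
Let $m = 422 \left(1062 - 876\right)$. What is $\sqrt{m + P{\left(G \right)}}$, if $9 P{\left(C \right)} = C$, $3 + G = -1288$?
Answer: $\frac{\sqrt{705137}}{3} \approx 279.91$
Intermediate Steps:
$m = 78492$ ($m = 422 \cdot 186 = 78492$)
$G = -1291$ ($G = -3 - 1288 = -1291$)
$P{\left(C \right)} = \frac{C}{9}$
$\sqrt{m + P{\left(G \right)}} = \sqrt{78492 + \frac{1}{9} \left(-1291\right)} = \sqrt{78492 - \frac{1291}{9}} = \sqrt{\frac{705137}{9}} = \frac{\sqrt{705137}}{3}$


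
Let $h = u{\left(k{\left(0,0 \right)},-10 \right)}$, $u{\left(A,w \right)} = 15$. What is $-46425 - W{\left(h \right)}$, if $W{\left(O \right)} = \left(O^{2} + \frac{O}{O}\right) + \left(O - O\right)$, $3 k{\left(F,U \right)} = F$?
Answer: $-46651$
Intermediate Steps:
$k{\left(F,U \right)} = \frac{F}{3}$
$h = 15$
$W{\left(O \right)} = 1 + O^{2}$ ($W{\left(O \right)} = \left(O^{2} + 1\right) + 0 = \left(1 + O^{2}\right) + 0 = 1 + O^{2}$)
$-46425 - W{\left(h \right)} = -46425 - \left(1 + 15^{2}\right) = -46425 - \left(1 + 225\right) = -46425 - 226 = -46651$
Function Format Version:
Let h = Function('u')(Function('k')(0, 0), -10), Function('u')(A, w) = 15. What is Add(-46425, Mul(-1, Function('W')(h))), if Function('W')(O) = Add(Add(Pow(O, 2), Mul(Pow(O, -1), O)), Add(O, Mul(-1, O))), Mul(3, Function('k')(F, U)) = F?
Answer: -46651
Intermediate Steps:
Function('k')(F, U) = Mul(Rational(1, 3), F)
h = 15
Function('W')(O) = Add(1, Pow(O, 2)) (Function('W')(O) = Add(Add(Pow(O, 2), 1), 0) = Add(Add(1, Pow(O, 2)), 0) = Add(1, Pow(O, 2)))
Add(-46425, Mul(-1, Function('W')(h))) = Add(-46425, Mul(-1, Add(1, Pow(15, 2)))) = Add(-46425, Mul(-1, Add(1, 225))) = Add(-46425, Mul(-1, 226)) = Add(-46425, -226) = -46651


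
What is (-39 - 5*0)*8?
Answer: -312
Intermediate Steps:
(-39 - 5*0)*8 = (-39 + 0)*8 = -39*8 = -312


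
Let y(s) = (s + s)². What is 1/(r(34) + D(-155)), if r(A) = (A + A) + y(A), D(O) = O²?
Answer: 1/28717 ≈ 3.4823e-5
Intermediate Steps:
y(s) = 4*s² (y(s) = (2*s)² = 4*s²)
r(A) = 2*A + 4*A² (r(A) = (A + A) + 4*A² = 2*A + 4*A²)
1/(r(34) + D(-155)) = 1/(2*34*(1 + 2*34) + (-155)²) = 1/(2*34*(1 + 68) + 24025) = 1/(2*34*69 + 24025) = 1/(4692 + 24025) = 1/28717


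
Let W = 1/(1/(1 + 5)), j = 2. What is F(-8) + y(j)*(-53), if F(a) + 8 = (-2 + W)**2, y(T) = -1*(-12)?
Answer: -628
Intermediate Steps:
W = 6 (W = 1/(1/6) = 6)
y(T) = 12
F(a) = 8 (F(a) = -8 + (-2 + 6)**2 = -8 + 4**2 = -8 + 16 = 8)
F(-8) + y(j)*(-53) = 8 + 12*(-53) = 8 - 636 = -628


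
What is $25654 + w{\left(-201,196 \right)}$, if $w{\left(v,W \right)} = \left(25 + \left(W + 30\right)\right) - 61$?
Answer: $25844$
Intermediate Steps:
$w{\left(v,W \right)} = -6 + W$ ($w{\left(v,W \right)} = \left(25 + \left(30 + W\right)\right) - 61 = \left(55 + W\right) - 61 = -6 + W$)
$25654 + w{\left(-201,196 \right)} = 25654 + \left(-6 + 196\right) = 25654 + 190 = 25844$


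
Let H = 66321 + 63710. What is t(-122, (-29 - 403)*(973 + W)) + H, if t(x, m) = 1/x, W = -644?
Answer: 15863781/122 ≈ 1.3003e+5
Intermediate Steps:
H = 130031
t(-122, (-29 - 403)*(973 + W)) + H = 1/(-122) + 130031 = -1/122 + 130031 = 15863781/122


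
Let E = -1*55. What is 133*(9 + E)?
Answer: -6118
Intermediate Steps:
E = -55
133*(9 + E) = 133*(9 - 55) = 133*(-46) = -6118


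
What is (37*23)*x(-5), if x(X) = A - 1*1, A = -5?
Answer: -5106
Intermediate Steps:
x(X) = -6 (x(X) = -5 - 1*1 = -5 - 1 = -6)
(37*23)*x(-5) = (37*23)*(-6) = 851*(-6) = -5106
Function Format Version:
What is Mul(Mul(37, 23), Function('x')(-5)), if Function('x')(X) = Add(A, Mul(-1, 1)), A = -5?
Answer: -5106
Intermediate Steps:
Function('x')(X) = -6 (Function('x')(X) = Add(-5, Mul(-1, 1)) = Add(-5, -1) = -6)
Mul(Mul(37, 23), Function('x')(-5)) = Mul(Mul(37, 23), -6) = Mul(851, -6) = -5106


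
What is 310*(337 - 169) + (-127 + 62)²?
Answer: 56305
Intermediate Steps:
310*(337 - 169) + (-127 + 62)² = 310*168 + (-65)² = 52080 + 4225 = 56305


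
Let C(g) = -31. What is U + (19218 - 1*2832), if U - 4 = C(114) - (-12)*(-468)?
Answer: 10743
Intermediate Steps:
U = -5643 (U = 4 + (-31 - (-12)*(-468)) = 4 + (-31 - 1*5616) = 4 + (-31 - 5616) = 4 - 5647 = -5643)
U + (19218 - 1*2832) = -5643 + (19218 - 1*2832) = -5643 + (19218 - 2832) = -5643 + 16386 = 10743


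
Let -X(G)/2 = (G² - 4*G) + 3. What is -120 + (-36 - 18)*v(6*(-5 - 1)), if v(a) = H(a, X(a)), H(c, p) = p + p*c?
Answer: -5454660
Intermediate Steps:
X(G) = -6 - 2*G² + 8*G (X(G) = -2*((G² - 4*G) + 3) = -2*(3 + G² - 4*G) = -6 - 2*G² + 8*G)
H(c, p) = p + c*p
v(a) = (1 + a)*(-6 - 2*a² + 8*a) (v(a) = (-6 - 2*a² + 8*a)*(1 + a) = (1 + a)*(-6 - 2*a² + 8*a))
-120 + (-36 - 18)*v(6*(-5 - 1)) = -120 + (-36 - 18)*(-6 - 2*216*(-5 - 1)³ + 2*(6*(-5 - 1)) + 6*(6*(-5 - 1))²) = -120 - 54*(-6 - 2*(6*(-6))³ + 2*(6*(-6)) + 6*(6*(-6))²) = -120 - 54*(-6 - 2*(-36)³ + 2*(-36) + 6*(-36)²) = -120 - 54*(-6 - 2*(-46656) - 72 + 6*1296) = -120 - 54*(-6 + 93312 - 72 + 7776) = -120 - 54*101010 = -120 - 5454540 = -5454660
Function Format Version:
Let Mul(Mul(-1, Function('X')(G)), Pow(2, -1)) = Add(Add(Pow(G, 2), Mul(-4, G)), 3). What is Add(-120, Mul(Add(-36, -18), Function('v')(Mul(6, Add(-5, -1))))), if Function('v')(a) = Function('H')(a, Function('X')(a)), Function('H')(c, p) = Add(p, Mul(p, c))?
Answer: -5454660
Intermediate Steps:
Function('X')(G) = Add(-6, Mul(-2, Pow(G, 2)), Mul(8, G)) (Function('X')(G) = Mul(-2, Add(Add(Pow(G, 2), Mul(-4, G)), 3)) = Mul(-2, Add(3, Pow(G, 2), Mul(-4, G))) = Add(-6, Mul(-2, Pow(G, 2)), Mul(8, G)))
Function('H')(c, p) = Add(p, Mul(c, p))
Function('v')(a) = Mul(Add(1, a), Add(-6, Mul(-2, Pow(a, 2)), Mul(8, a))) (Function('v')(a) = Mul(Add(-6, Mul(-2, Pow(a, 2)), Mul(8, a)), Add(1, a)) = Mul(Add(1, a), Add(-6, Mul(-2, Pow(a, 2)), Mul(8, a))))
Add(-120, Mul(Add(-36, -18), Function('v')(Mul(6, Add(-5, -1))))) = Add(-120, Mul(Add(-36, -18), Add(-6, Mul(-2, Pow(Mul(6, Add(-5, -1)), 3)), Mul(2, Mul(6, Add(-5, -1))), Mul(6, Pow(Mul(6, Add(-5, -1)), 2))))) = Add(-120, Mul(-54, Add(-6, Mul(-2, Pow(Mul(6, -6), 3)), Mul(2, Mul(6, -6)), Mul(6, Pow(Mul(6, -6), 2))))) = Add(-120, Mul(-54, Add(-6, Mul(-2, Pow(-36, 3)), Mul(2, -36), Mul(6, Pow(-36, 2))))) = Add(-120, Mul(-54, Add(-6, Mul(-2, -46656), -72, Mul(6, 1296)))) = Add(-120, Mul(-54, Add(-6, 93312, -72, 7776))) = Add(-120, Mul(-54, 101010)) = Add(-120, -5454540) = -5454660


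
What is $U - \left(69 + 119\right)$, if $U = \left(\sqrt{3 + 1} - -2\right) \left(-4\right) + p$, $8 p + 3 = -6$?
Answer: $- \frac{1641}{8} \approx -205.13$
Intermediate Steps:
$p = - \frac{9}{8}$ ($p = - \frac{3}{8} + \frac{1}{8} \left(-6\right) = - \frac{3}{8} - \frac{3}{4} = - \frac{9}{8} \approx -1.125$)
$U = - \frac{137}{8}$ ($U = \left(\sqrt{3 + 1} - -2\right) \left(-4\right) - \frac{9}{8} = \left(\sqrt{4} + 2\right) \left(-4\right) - \frac{9}{8} = \left(2 + 2\right) \left(-4\right) - \frac{9}{8} = 4 \left(-4\right) - \frac{9}{8} = -16 - \frac{9}{8} = - \frac{137}{8} \approx -17.125$)
$U - \left(69 + 119\right) = - \frac{137}{8} - \left(69 + 119\right) = - \frac{137}{8} - 188 = - \frac{1641}{8}$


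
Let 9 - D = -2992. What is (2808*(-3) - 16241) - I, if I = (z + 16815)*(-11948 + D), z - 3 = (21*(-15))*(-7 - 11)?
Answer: 201175471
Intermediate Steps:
D = 3001 (D = 9 - 1*(-2992) = 9 + 2992 = 3001)
z = 5673 (z = 3 + (21*(-15))*(-7 - 11) = 3 - 315*(-18) = 3 + 5670 = 5673)
I = -201200136 (I = (5673 + 16815)*(-11948 + 3001) = 22488*(-8947) = -201200136)
(2808*(-3) - 16241) - I = (2808*(-3) - 16241) - 1*(-201200136) = (-8424 - 16241) + 201200136 = -24665 + 201200136 = 201175471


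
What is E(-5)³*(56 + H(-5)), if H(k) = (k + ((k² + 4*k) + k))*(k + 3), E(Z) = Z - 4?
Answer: -48114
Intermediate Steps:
E(Z) = -4 + Z
H(k) = (3 + k)*(k² + 6*k) (H(k) = (k + (k² + 5*k))*(3 + k) = (k² + 6*k)*(3 + k) = (3 + k)*(k² + 6*k))
E(-5)³*(56 + H(-5)) = (-4 - 5)³*(56 - 5*(18 + (-5)² + 9*(-5))) = (-9)³*(56 - 5*(18 + 25 - 45)) = -729*(56 - 5*(-2)) = -729*(56 + 10) = -729*66 = -48114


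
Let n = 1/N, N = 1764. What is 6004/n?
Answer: 10591056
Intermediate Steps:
n = 1/1764 ≈ 0.00056689
6004/n = 6004/(1/1764) = 6004*1764 = 10591056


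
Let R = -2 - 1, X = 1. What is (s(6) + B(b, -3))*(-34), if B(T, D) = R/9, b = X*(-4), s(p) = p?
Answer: -578/3 ≈ -192.67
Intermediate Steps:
b = -4 (b = 1*(-4) = -4)
R = -3
B(T, D) = -⅓ (B(T, D) = -3/9 = -3*⅑ = -⅓)
(s(6) + B(b, -3))*(-34) = (6 - ⅓)*(-34) = (17/3)*(-34) = -578/3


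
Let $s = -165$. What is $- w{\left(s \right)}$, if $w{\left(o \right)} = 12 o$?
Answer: $1980$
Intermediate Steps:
$- w{\left(s \right)} = - 12 \left(-165\right) = \left(-1\right) \left(-1980\right) = 1980$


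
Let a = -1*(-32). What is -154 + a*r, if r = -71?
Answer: -2426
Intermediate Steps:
a = 32
-154 + a*r = -154 + 32*(-71) = -154 - 2272 = -2426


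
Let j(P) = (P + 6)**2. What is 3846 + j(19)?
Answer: 4471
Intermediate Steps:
j(P) = (6 + P)**2
3846 + j(19) = 3846 + (6 + 19)**2 = 3846 + 25**2 = 3846 + 625 = 4471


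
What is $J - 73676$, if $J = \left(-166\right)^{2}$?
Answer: $-46120$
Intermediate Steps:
$J = 27556$
$J - 73676 = 27556 - 73676 = -46120$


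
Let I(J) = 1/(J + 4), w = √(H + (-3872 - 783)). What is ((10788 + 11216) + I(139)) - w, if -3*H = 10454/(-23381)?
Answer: 3146573/143 - I*√22902055015173/70143 ≈ 22004.0 - 68.226*I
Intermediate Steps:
H = 10454/70143 (H = -10454/(3*(-23381)) = -10454*(-1)/(3*23381) = -⅓*(-10454/23381) = 10454/70143 ≈ 0.14904)
w = I*√22902055015173/70143 (w = √(10454/70143 + (-3872 - 783)) = √(10454/70143 - 4655) = √(-326505211/70143) = I*√22902055015173/70143 ≈ 68.226*I)
I(J) = 1/(4 + J)
((10788 + 11216) + I(139)) - w = ((10788 + 11216) + 1/(4 + 139)) - I*√22902055015173/70143 = (22004 + 1/143) - I*√22902055015173/70143 = 3146573/143 - I*√22902055015173/70143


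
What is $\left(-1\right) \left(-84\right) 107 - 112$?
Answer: $8876$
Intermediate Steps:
$\left(-1\right) \left(-84\right) 107 - 112 = 84 \cdot 107 - 112 = 8988 - 112 = 8876$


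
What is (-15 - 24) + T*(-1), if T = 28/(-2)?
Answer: -25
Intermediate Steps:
T = -14 (T = 28*(-½) = -14)
(-15 - 24) + T*(-1) = (-15 - 24) - 14*(-1) = -39 + 14 = -25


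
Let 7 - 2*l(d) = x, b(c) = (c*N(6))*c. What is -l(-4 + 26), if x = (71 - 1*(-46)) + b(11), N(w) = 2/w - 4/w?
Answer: 209/6 ≈ 34.833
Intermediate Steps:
N(w) = -2/w
b(c) = -c**2/3 (b(c) = (c*(-2/6))*c = (c*(-2*1/6))*c = (c*(-1/3))*c = (-c/3)*c = -c**2/3)
x = 230/3 (x = (71 - 1*(-46)) - 1/3*11**2 = (71 + 46) - 1/3*121 = 117 - 121/3 = 230/3 ≈ 76.667)
l(d) = -209/6 (l(d) = 7/2 - 1/2*230/3 = 7/2 - 115/3 = -209/6)
-l(-4 + 26) = -1*(-209/6) = 209/6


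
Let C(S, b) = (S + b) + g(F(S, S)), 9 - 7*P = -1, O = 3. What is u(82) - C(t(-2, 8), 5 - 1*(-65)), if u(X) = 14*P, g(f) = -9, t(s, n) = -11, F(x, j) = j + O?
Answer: -30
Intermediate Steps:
F(x, j) = 3 + j (F(x, j) = j + 3 = 3 + j)
P = 10/7 (P = 9/7 - 1/7*(-1) = 9/7 + 1/7 = 10/7 ≈ 1.4286)
C(S, b) = -9 + S + b (C(S, b) = (S + b) - 9 = -9 + S + b)
u(X) = 20 (u(X) = 14*(10/7) = 20)
u(82) - C(t(-2, 8), 5 - 1*(-65)) = 20 - (-9 - 11 + (5 - 1*(-65))) = 20 - (-9 - 11 + (5 + 65)) = 20 - (-9 - 11 + 70) = 20 - 1*50 = 20 - 50 = -30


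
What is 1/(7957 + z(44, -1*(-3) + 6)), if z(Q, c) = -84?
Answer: 1/7873 ≈ 0.00012702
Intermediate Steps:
1/(7957 + z(44, -1*(-3) + 6)) = 1/(7957 - 84) = 1/7873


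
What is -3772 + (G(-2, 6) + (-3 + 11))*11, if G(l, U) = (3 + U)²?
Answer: -2793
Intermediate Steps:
-3772 + (G(-2, 6) + (-3 + 11))*11 = -3772 + ((3 + 6)² + (-3 + 11))*11 = -3772 + (9² + 8)*11 = -3772 + (81 + 8)*11 = -3772 + 89*11 = -3772 + 979 = -2793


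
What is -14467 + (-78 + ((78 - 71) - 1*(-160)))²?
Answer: -6546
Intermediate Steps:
-14467 + (-78 + ((78 - 71) - 1*(-160)))² = -14467 + (-78 + (7 + 160))² = -14467 + (-78 + 167)² = -14467 + 89² = -14467 + 7921 = -6546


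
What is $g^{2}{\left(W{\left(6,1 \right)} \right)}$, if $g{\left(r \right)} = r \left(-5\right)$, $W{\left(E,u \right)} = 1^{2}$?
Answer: $25$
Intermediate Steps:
$W{\left(E,u \right)} = 1$
$g{\left(r \right)} = - 5 r$
$g^{2}{\left(W{\left(6,1 \right)} \right)} = \left(\left(-5\right) 1\right)^{2} = \left(-5\right)^{2} = 25$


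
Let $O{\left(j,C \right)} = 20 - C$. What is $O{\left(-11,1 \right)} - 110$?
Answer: $-91$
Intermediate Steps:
$O{\left(-11,1 \right)} - 110 = \left(20 - 1\right) - 110 = 19 - 110 = -91$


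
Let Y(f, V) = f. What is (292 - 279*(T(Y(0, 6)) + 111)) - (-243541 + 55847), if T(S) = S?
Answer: 157017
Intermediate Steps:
(292 - 279*(T(Y(0, 6)) + 111)) - (-243541 + 55847) = (292 - 279*(0 + 111)) - (-243541 + 55847) = (292 - 279*111) - 1*(-187694) = (292 - 30969) + 187694 = -30677 + 187694 = 157017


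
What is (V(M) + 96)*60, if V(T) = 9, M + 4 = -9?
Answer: 6300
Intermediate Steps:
M = -13 (M = -4 - 9 = -13)
(V(M) + 96)*60 = (9 + 96)*60 = 105*60 = 6300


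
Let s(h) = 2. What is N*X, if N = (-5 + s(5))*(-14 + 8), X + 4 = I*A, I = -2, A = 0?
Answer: -72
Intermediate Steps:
X = -4 (X = -4 - 2*0 = -4 + 0 = -4)
N = 18 (N = (-5 + 2)*(-14 + 8) = -3*(-6) = 18)
N*X = 18*(-4) = -72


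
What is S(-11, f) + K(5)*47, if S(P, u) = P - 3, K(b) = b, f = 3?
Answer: 221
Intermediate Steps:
S(P, u) = -3 + P
S(-11, f) + K(5)*47 = (-3 - 11) + 5*47 = -14 + 235 = 221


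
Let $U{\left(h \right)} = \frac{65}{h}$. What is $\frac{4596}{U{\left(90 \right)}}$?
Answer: $\frac{82728}{13} \approx 6363.7$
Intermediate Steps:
$\frac{4596}{U{\left(90 \right)}} = \frac{4596}{65 \cdot \frac{1}{90}} = \frac{4596}{\frac{13}{18}} = 4596 \cdot \frac{18}{13} = \frac{82728}{13}$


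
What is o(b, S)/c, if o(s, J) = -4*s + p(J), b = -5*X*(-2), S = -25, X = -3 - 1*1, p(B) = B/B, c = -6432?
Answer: -161/6432 ≈ -0.025031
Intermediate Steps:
p(B) = 1
X = -4 (X = -3 - 1 = -4)
b = -40 (b = -5*(-4)*(-2) = 20*(-2) = -40)
o(s, J) = 1 - 4*s (o(s, J) = -4*s + 1 = 1 - 4*s)
o(b, S)/c = (1 - 4*(-40))/(-6432) = (1 + 160)*(-1/6432) = 161*(-1/6432) = -161/6432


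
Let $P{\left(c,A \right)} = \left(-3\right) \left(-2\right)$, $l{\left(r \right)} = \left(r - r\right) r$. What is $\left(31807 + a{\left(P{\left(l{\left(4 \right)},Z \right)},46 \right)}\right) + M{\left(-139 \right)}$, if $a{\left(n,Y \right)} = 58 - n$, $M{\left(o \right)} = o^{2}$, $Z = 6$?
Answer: $51180$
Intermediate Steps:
$l{\left(r \right)} = 0$ ($l{\left(r \right)} = 0 r = 0$)
$P{\left(c,A \right)} = 6$
$\left(31807 + a{\left(P{\left(l{\left(4 \right)},Z \right)},46 \right)}\right) + M{\left(-139 \right)} = \left(31807 + \left(58 - 6\right)\right) + \left(-139\right)^{2} = \left(31807 + \left(58 - 6\right)\right) + 19321 = \left(31807 + 52\right) + 19321 = 31859 + 19321 = 51180$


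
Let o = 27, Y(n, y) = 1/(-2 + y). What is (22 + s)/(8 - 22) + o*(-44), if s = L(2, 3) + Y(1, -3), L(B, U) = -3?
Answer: -41627/35 ≈ -1189.3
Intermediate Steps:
s = -16/5 (s = -3 + 1/(-2 - 3) = -3 + 1/(-5) = -3 - 1/5 = -16/5 ≈ -3.2000)
(22 + s)/(8 - 22) + o*(-44) = (22 - 16/5)/(8 - 22) + 27*(-44) = (94/5)/(-14) - 1188 = (94/5)*(-1/14) - 1188 = -47/35 - 1188 = -41627/35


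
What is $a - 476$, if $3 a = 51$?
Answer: $-459$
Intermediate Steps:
$a = 17$ ($a = \frac{1}{3} \cdot 51 = 17$)
$a - 476 = 17 - 476 = -459$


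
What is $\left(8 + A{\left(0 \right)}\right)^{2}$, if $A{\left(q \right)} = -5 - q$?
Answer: $9$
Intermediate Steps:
$\left(8 + A{\left(0 \right)}\right)^{2} = \left(8 - 5\right)^{2} = 3^{2} = 9$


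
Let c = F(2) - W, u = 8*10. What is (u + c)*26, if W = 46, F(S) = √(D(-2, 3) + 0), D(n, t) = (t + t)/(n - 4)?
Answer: 884 + 26*I ≈ 884.0 + 26.0*I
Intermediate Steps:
D(n, t) = 2*t/(-4 + n) (D(n, t) = (2*t)/(-4 + n) = 2*t/(-4 + n))
F(S) = I (F(S) = √(2*3/(-4 - 2) + 0) = √(2*3/(-6) + 0) = √(2*3*(-⅙) + 0) = √(-1 + 0) = √(-1) = I)
u = 80
c = -46 + I (c = I - 1*46 = I - 46 = -46 + I ≈ -46.0 + 1.0*I)
(u + c)*26 = (80 + (-46 + I))*26 = (34 + I)*26 = 884 + 26*I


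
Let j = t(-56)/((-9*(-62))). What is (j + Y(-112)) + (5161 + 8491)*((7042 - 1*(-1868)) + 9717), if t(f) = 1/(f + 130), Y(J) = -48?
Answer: 10500380356753/41292 ≈ 2.5430e+8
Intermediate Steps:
t(f) = 1/(130 + f)
j = 1/41292 (j = 1/((130 - 56)*((-9*(-62)))) = 1/(74*558) = (1/74)*(1/558) = 1/41292 ≈ 2.4218e-5)
(j + Y(-112)) + (5161 + 8491)*((7042 - 1*(-1868)) + 9717) = (1/41292 - 48) + (5161 + 8491)*((7042 - 1*(-1868)) + 9717) = -1982015/41292 + 13652*((7042 + 1868) + 9717) = -1982015/41292 + 13652*(8910 + 9717) = -1982015/41292 + 13652*18627 = -1982015/41292 + 254295804 = 10500380356753/41292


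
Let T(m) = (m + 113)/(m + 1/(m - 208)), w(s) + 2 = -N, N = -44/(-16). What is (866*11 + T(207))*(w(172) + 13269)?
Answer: 26033425133/206 ≈ 1.2638e+8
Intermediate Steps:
N = 11/4 (N = -44*(-1/16) = 11/4 ≈ 2.7500)
w(s) = -19/4 (w(s) = -2 - 1*11/4 = -2 - 11/4 = -19/4)
T(m) = (113 + m)/(m + 1/(-208 + m))
(866*11 + T(207))*(w(172) + 13269) = (866*11 + (-23504 + 207² - 95*207)/(1 + 207² - 208*207))*(-19/4 + 13269) = (9526 + (-23504 + 42849 - 19665)/(1 + 42849 - 43056))*(53057/4) = (9526 - 320/(-206))*(53057/4) = (9526 - 1/206*(-320))*(53057/4) = (9526 + 160/103)*(53057/4) = (981338/103)*(53057/4) = 26033425133/206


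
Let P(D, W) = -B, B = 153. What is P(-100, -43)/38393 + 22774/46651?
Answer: 867224579/1791071843 ≈ 0.48419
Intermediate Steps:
P(D, W) = -153 (P(D, W) = -1*153 = -153)
P(-100, -43)/38393 + 22774/46651 = -153/38393 + 22774/46651 = 867224579/1791071843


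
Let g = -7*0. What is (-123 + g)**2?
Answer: 15129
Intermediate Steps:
g = 0
(-123 + g)**2 = (-123 + 0)**2 = (-123)**2 = 15129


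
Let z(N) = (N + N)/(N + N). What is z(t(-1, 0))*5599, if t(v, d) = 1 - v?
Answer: 5599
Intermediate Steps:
z(N) = 1 (z(N) = (2*N)/((2*N)) = (2*N)*(1/(2*N)) = 1)
z(t(-1, 0))*5599 = 1*5599 = 5599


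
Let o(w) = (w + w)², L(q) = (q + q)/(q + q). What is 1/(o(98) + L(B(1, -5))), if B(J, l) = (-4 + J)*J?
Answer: 1/38417 ≈ 2.6030e-5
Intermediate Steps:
B(J, l) = J*(-4 + J)
L(q) = 1 (L(q) = (2*q)/((2*q)) = (2*q)*(1/(2*q)) = 1)
o(w) = 4*w² (o(w) = (2*w)² = 4*w²)
1/(o(98) + L(B(1, -5))) = 1/(4*98² + 1) = 1/(4*9604 + 1) = 1/(38416 + 1) = 1/38417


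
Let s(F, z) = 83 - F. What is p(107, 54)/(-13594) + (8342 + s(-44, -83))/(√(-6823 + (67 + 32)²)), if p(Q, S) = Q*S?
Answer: -2889/6797 + 8469*√2978/2978 ≈ 154.77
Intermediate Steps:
p(107, 54)/(-13594) + (8342 + s(-44, -83))/(√(-6823 + (67 + 32)²)) = (107*54)/(-13594) + (8342 + (83 - 1*(-44)))/(√(-6823 + (67 + 32)²)) = 5778*(-1/13594) + (8342 + (83 + 44))/(√(-6823 + 99²)) = -2889/6797 + (8342 + 127)/(√(-6823 + 9801)) = -2889/6797 + 8469/(√2978) = -2889/6797 + 8469*(√2978/2978) = -2889/6797 + 8469*√2978/2978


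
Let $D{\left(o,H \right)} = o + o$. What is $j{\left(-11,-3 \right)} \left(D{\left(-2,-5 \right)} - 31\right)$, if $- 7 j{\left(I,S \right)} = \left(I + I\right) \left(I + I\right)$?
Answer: $2420$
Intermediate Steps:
$j{\left(I,S \right)} = - \frac{4 I^{2}}{7}$ ($j{\left(I,S \right)} = - \frac{\left(I + I\right) \left(I + I\right)}{7} = - \frac{2 I 2 I}{7} = - \frac{4 I^{2}}{7}$)
$D{\left(o,H \right)} = 2 o$
$j{\left(-11,-3 \right)} \left(D{\left(-2,-5 \right)} - 31\right) = - \frac{4 \left(-11\right)^{2}}{7} \left(2 \left(-2\right) - 31\right) = \left(- \frac{4}{7}\right) 121 \left(-4 - 31\right) = \left(- \frac{484}{7}\right) \left(-35\right) = 2420$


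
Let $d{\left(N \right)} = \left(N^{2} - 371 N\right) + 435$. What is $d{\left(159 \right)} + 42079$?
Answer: $8806$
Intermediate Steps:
$d{\left(N \right)} = 435 + N^{2} - 371 N$
$d{\left(159 \right)} + 42079 = \left(435 + 159^{2} - 58989\right) + 42079 = \left(435 + 25281 - 58989\right) + 42079 = -33273 + 42079 = 8806$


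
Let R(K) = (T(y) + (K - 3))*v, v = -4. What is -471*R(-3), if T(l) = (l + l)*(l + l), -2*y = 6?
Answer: 56520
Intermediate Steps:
y = -3 (y = -½*6 = -3)
T(l) = 4*l² (T(l) = (2*l)*(2*l) = 4*l²)
R(K) = -132 - 4*K (R(K) = (4*(-3)² + (K - 3))*(-4) = (4*9 + (-3 + K))*(-4) = (36 + (-3 + K))*(-4) = (33 + K)*(-4) = -132 - 4*K)
-471*R(-3) = -471*(-132 - 4*(-3)) = -471*(-132 + 12) = -471*(-120) = 56520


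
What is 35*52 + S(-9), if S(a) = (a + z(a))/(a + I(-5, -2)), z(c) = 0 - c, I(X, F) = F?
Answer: 1820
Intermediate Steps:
z(c) = -c
S(a) = 0 (S(a) = (a - a)/(a - 2) = 0/(-2 + a) = 0)
35*52 + S(-9) = 35*52 + 0 = 1820 + 0 = 1820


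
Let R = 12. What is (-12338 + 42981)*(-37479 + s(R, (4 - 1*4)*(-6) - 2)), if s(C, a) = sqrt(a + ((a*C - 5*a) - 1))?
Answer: -1148468997 + 30643*I*sqrt(17) ≈ -1.1485e+9 + 1.2634e+5*I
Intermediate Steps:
s(C, a) = sqrt(-1 - 4*a + C*a) (s(C, a) = sqrt(a + ((C*a - 5*a) - 1)) = sqrt(a + ((-5*a + C*a) - 1)) = sqrt(a + (-1 - 5*a + C*a)) = sqrt(-1 - 4*a + C*a))
(-12338 + 42981)*(-37479 + s(R, (4 - 1*4)*(-6) - 2)) = (-12338 + 42981)*(-37479 + sqrt(-1 - 4*((4 - 1*4)*(-6) - 2) + 12*((4 - 1*4)*(-6) - 2))) = 30643*(-37479 + sqrt(-1 - 4*((4 - 4)*(-6) - 2) + 12*((4 - 4)*(-6) - 2))) = 30643*(-37479 + sqrt(-1 - 4*(0*(-6) - 2) + 12*(0*(-6) - 2))) = 30643*(-37479 + sqrt(-1 - 4*(0 - 2) + 12*(0 - 2))) = 30643*(-37479 + sqrt(-1 - 4*(-2) + 12*(-2))) = 30643*(-37479 + sqrt(-1 + 8 - 24)) = 30643*(-37479 + sqrt(-17)) = 30643*(-37479 + I*sqrt(17)) = -1148468997 + 30643*I*sqrt(17)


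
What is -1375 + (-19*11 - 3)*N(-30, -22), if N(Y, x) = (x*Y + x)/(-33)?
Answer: 8171/3 ≈ 2723.7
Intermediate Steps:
N(Y, x) = -x/33 - Y*x/33 (N(Y, x) = (Y*x + x)*(-1/33) = (x + Y*x)*(-1/33) = -x/33 - Y*x/33)
-1375 + (-19*11 - 3)*N(-30, -22) = -1375 + (-19*11 - 3)*(-1/33*(-22)*(1 - 30)) = -1375 + (-209 - 3)*(-1/33*(-22)*(-29)) = -1375 - 212*(-58/3) = -1375 + 12296/3 = 8171/3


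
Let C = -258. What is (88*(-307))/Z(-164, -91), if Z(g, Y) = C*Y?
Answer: -13508/11739 ≈ -1.1507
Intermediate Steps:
Z(g, Y) = -258*Y
(88*(-307))/Z(-164, -91) = (88*(-307))/((-258*(-91))) = -27016/23478 = -27016*1/23478 = -13508/11739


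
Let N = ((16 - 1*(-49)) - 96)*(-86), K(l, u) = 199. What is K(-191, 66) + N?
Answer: 2865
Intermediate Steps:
N = 2666 (N = ((16 + 49) - 96)*(-86) = (65 - 96)*(-86) = -31*(-86) = 2666)
K(-191, 66) + N = 199 + 2666 = 2865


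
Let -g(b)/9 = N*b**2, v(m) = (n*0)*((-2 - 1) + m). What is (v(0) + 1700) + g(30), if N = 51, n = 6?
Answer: -411400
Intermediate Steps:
v(m) = 0 (v(m) = (6*0)*((-2 - 1) + m) = 0*(-3 + m) = 0)
g(b) = -459*b**2
(v(0) + 1700) + g(30) = (0 + 1700) - 459*30**2 = 1700 - 459*900 = 1700 - 413100 = -411400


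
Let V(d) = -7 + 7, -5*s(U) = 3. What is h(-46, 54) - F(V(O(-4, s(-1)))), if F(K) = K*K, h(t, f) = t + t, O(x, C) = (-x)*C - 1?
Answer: -92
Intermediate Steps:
s(U) = -⅗ (s(U) = -⅕*3 = -⅗)
O(x, C) = -1 - C*x (O(x, C) = -C*x - 1 = -1 - C*x)
h(t, f) = 2*t
V(d) = 0
F(K) = K²
h(-46, 54) - F(V(O(-4, s(-1)))) = 2*(-46) - 1*0² = -92 - 1*0 = -92 + 0 = -92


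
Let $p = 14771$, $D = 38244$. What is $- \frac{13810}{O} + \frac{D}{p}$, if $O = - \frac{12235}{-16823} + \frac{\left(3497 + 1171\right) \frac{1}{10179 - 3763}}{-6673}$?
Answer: $- \frac{36725971979663215484}{1934079174076009} \approx -18989.0$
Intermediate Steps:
$O = \frac{130937592179}{180064845916}$ ($O = \left(-12235\right) \left(- \frac{1}{16823}\right) + \frac{4668}{6416} \left(- \frac{1}{6673}\right) = \frac{12235}{16823} + 4668 \cdot \frac{1}{6416} \left(- \frac{1}{6673}\right) = \frac{12235}{16823} + \frac{1167}{1604} \left(- \frac{1}{6673}\right) = \frac{12235}{16823} - \frac{1167}{10703492} = \frac{130937592179}{180064845916} \approx 0.72717$)
$- \frac{13810}{O} + \frac{D}{p} = - \frac{13810}{\frac{130937592179}{180064845916}} + \frac{38244}{14771} = \left(-13810\right) \frac{180064845916}{130937592179} + 38244 \cdot \frac{1}{14771} = - \frac{2486695522099960}{130937592179} + \frac{38244}{14771} = - \frac{36725971979663215484}{1934079174076009}$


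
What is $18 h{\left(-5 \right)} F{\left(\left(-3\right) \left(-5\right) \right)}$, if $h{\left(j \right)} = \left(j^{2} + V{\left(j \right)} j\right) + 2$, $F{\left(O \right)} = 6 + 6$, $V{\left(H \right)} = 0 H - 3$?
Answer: $9072$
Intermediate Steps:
$V{\left(H \right)} = -3$ ($V{\left(H \right)} = 0 - 3 = -3$)
$F{\left(O \right)} = 12$
$h{\left(j \right)} = 2 + j^{2} - 3 j$ ($h{\left(j \right)} = \left(j^{2} - 3 j\right) + 2 = 2 + j^{2} - 3 j$)
$18 h{\left(-5 \right)} F{\left(\left(-3\right) \left(-5\right) \right)} = 18 \left(2 + \left(-5\right)^{2} - -15\right) 12 = 18 \left(2 + 25 + 15\right) 12 = 18 \cdot 42 \cdot 12 = 756 \cdot 12 = 9072$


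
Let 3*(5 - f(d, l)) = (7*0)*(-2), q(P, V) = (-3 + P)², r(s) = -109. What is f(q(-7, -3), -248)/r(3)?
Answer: -5/109 ≈ -0.045872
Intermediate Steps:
f(d, l) = 5 (f(d, l) = 5 - 7*0*(-2)/3 = 5 - 0*(-2) = 5 - ⅓*0 = 5 + 0 = 5)
f(q(-7, -3), -248)/r(3) = 5/(-109) = 5*(-1/109) = -5/109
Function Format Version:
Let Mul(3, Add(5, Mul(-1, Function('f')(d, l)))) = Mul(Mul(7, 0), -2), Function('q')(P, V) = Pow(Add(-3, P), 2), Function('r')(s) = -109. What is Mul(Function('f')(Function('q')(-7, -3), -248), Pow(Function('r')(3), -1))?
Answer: Rational(-5, 109) ≈ -0.045872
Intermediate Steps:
Function('f')(d, l) = 5 (Function('f')(d, l) = Add(5, Mul(Rational(-1, 3), Mul(Mul(7, 0), -2))) = Add(5, Mul(Rational(-1, 3), Mul(0, -2))) = Add(5, Mul(Rational(-1, 3), 0)) = Add(5, 0) = 5)
Mul(Function('f')(Function('q')(-7, -3), -248), Pow(Function('r')(3), -1)) = Mul(5, Pow(-109, -1)) = Mul(5, Rational(-1, 109)) = Rational(-5, 109)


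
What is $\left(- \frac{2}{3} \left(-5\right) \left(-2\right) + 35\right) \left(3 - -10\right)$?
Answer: $\frac{1105}{3} \approx 368.33$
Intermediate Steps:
$\left(- \frac{2}{3} \left(-5\right) \left(-2\right) + 35\right) \left(3 - -10\right) = \left(\left(-2\right) \frac{1}{3} \left(-5\right) \left(-2\right) + 35\right) \left(3 + 10\right) = \left(\left(- \frac{2}{3}\right) \left(-5\right) \left(-2\right) + 35\right) 13 = \left(\frac{10}{3} \left(-2\right) + 35\right) 13 = \left(- \frac{20}{3} + 35\right) 13 = \frac{85}{3} \cdot 13 = \frac{1105}{3}$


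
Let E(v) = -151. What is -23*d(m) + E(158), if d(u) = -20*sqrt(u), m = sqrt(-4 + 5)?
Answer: 309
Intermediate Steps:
m = 1 (m = sqrt(1) = 1)
-23*d(m) + E(158) = -(-460)*sqrt(1) - 151 = -(-460) - 151 = -23*(-20) - 151 = 460 - 151 = 309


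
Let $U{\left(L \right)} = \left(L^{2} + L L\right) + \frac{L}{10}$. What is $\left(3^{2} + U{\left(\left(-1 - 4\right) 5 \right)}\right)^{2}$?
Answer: $\frac{6315169}{4} \approx 1.5788 \cdot 10^{6}$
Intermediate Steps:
$U{\left(L \right)} = 2 L^{2} + \frac{L}{10}$ ($U{\left(L \right)} = \left(L^{2} + L^{2}\right) + L \frac{1}{10} = 2 L^{2} + \frac{L}{10}$)
$\left(3^{2} + U{\left(\left(-1 - 4\right) 5 \right)}\right)^{2} = \left(3^{2} + \frac{\left(-1 - 4\right) 5 \left(1 + 20 \left(-1 - 4\right) 5\right)}{10}\right)^{2} = \left(9 + \frac{\left(-5\right) 5 \left(1 + 20 \left(\left(-5\right) 5\right)\right)}{10}\right)^{2} = \left(9 + \frac{1}{10} \left(-25\right) \left(1 + 20 \left(-25\right)\right)\right)^{2} = \left(9 + \frac{1}{10} \left(-25\right) \left(1 - 500\right)\right)^{2} = \left(9 + \frac{1}{10} \left(-25\right) \left(-499\right)\right)^{2} = \left(9 + \frac{2495}{2}\right)^{2} = \left(\frac{2513}{2}\right)^{2} = \frac{6315169}{4}$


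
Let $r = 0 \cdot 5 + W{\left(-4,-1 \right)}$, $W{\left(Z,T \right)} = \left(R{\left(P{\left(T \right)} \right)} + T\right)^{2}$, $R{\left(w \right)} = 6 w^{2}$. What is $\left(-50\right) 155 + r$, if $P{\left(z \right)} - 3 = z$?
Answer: $-7221$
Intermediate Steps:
$P{\left(z \right)} = 3 + z$
$W{\left(Z,T \right)} = \left(T + 6 \left(3 + T\right)^{2}\right)^{2}$ ($W{\left(Z,T \right)} = \left(6 \left(3 + T\right)^{2} + T\right)^{2} = \left(T + 6 \left(3 + T\right)^{2}\right)^{2}$)
$r = 529$ ($r = 0 \cdot 5 + \left(-1 + 6 \left(3 - 1\right)^{2}\right)^{2} = 0 + \left(-1 + 6 \cdot 2^{2}\right)^{2} = 0 + \left(-1 + 6 \cdot 4\right)^{2} = 0 + \left(-1 + 24\right)^{2} = 0 + 23^{2} = 0 + 529 = 529$)
$\left(-50\right) 155 + r = \left(-50\right) 155 + 529 = -7750 + 529 = -7221$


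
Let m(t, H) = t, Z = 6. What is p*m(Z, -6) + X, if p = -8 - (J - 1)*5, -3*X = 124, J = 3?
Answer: -448/3 ≈ -149.33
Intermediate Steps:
X = -124/3 (X = -1/3*124 = -124/3 ≈ -41.333)
p = -18 (p = -8 - (3 - 1)*5 = -8 - 2*5 = -8 - 1*10 = -8 - 10 = -18)
p*m(Z, -6) + X = -18*6 - 124/3 = -108 - 124/3 = -448/3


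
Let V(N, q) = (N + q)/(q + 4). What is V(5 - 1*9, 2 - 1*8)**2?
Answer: 25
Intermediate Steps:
V(N, q) = (N + q)/(4 + q)
V(5 - 1*9, 2 - 1*8)**2 = (((5 - 1*9) + (2 - 1*8))/(4 + (2 - 1*8)))**2 = (((5 - 9) + (2 - 8))/(4 + (2 - 8)))**2 = ((-4 - 6)/(4 - 6))**2 = (-10/(-2))**2 = (-1/2*(-10))**2 = 5**2 = 25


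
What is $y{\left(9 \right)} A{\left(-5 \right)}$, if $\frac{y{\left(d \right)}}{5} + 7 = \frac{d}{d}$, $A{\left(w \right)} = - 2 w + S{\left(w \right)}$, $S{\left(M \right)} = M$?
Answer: $-150$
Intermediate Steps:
$A{\left(w \right)} = - w$ ($A{\left(w \right)} = - 2 w + w = - w$)
$y{\left(d \right)} = -30$ ($y{\left(d \right)} = -35 + 5 \frac{d}{d} = -35 + 5 \cdot 1 = -35 + 5 = -30$)
$y{\left(9 \right)} A{\left(-5 \right)} = - 30 \left(\left(-1\right) \left(-5\right)\right) = \left(-30\right) 5 = -150$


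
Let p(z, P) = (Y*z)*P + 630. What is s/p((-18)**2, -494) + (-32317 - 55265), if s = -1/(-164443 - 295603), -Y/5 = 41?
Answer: -1322057292799228919/15095079957060 ≈ -87582.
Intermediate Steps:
Y = -205 (Y = -5*41 = -205)
p(z, P) = 630 - 205*P*z (p(z, P) = (-205*z)*P + 630 = -205*P*z + 630 = 630 - 205*P*z)
s = 1/460046 (s = -1/(-460046) = -1*(-1/460046) = 1/460046 ≈ 2.1737e-6)
s/p((-18)**2, -494) + (-32317 - 55265) = 1/(460046*(630 - 205*(-494)*(-18)**2)) + (-32317 - 55265) = 1/(460046*(630 - 205*(-494)*324)) - 87582 = 1/(460046*(630 + 32811480)) - 87582 = (1/460046)/32812110 - 87582 = (1/460046)*(1/32812110) - 87582 = 1/15095079957060 - 87582 = -1322057292799228919/15095079957060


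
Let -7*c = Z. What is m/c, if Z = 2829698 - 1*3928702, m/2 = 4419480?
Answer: 15468180/274751 ≈ 56.299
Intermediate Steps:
m = 8838960 (m = 2*4419480 = 8838960)
Z = -1099004 (Z = 2829698 - 3928702 = -1099004)
c = 1099004/7 (c = -⅐*(-1099004) = 1099004/7 ≈ 1.5700e+5)
m/c = 8838960/(1099004/7) = 8838960*(7/1099004) = 15468180/274751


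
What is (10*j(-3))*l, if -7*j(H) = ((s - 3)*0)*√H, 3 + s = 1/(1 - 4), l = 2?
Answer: 0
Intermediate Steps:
s = -10/3 (s = -3 + 1/(1 - 4) = -3 + 1/(-3) = -3 - ⅓ = -10/3 ≈ -3.3333)
j(H) = 0 (j(H) = -(-10/3 - 3)*0*√H/7 = -(-19/3*0)*√H/7 = -0*√H = -⅐*0 = 0)
(10*j(-3))*l = (10*0)*2 = 0*2 = 0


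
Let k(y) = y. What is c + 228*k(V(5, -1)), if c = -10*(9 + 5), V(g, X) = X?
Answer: -368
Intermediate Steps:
c = -140 (c = -10*14 = -140)
c + 228*k(V(5, -1)) = -140 + 228*(-1) = -140 - 228 = -368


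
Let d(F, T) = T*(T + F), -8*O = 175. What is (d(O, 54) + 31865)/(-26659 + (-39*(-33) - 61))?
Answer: -134399/101732 ≈ -1.3211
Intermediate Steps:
O = -175/8 (O = -1/8*175 = -175/8 ≈ -21.875)
d(F, T) = T*(F + T)
(d(O, 54) + 31865)/(-26659 + (-39*(-33) - 61)) = (54*(-175/8 + 54) + 31865)/(-26659 + (-39*(-33) - 61)) = (54*(257/8) + 31865)/(-26659 + (1287 - 61)) = (6939/4 + 31865)/(-26659 + 1226) = (134399/4)/(-25433) = (134399/4)*(-1/25433) = -134399/101732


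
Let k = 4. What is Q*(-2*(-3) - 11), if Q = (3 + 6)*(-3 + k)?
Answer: -45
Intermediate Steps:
Q = 9 (Q = (3 + 6)*(-3 + 4) = 9*1 = 9)
Q*(-2*(-3) - 11) = 9*(-2*(-3) - 11) = 9*(6 - 11) = 9*(-5) = -45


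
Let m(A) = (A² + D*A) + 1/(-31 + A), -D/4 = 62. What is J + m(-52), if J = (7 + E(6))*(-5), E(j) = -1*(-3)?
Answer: 1290649/83 ≈ 15550.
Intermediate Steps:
E(j) = 3
D = -248 (D = -4*62 = -248)
m(A) = A² + 1/(-31 + A) - 248*A (m(A) = (A² - 248*A) + 1/(-31 + A) = A² + 1/(-31 + A) - 248*A)
J = -50 (J = (7 + 3)*(-5) = 10*(-5) = -50)
J + m(-52) = -50 + (1 + (-52)³ - 279*(-52)² + 7688*(-52))/(-31 - 52) = -50 + (1 - 140608 - 279*2704 - 399776)/(-83) = -50 - (1 - 140608 - 754416 - 399776)/83 = -50 - 1/83*(-1294799) = -50 + 1294799/83 = 1290649/83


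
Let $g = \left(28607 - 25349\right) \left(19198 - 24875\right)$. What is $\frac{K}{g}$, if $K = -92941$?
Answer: $\frac{92941}{18495666} \approx 0.005025$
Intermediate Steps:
$g = -18495666$ ($g = 3258 \left(-5677\right) = -18495666$)
$\frac{K}{g} = - \frac{92941}{-18495666} = \left(-92941\right) \left(- \frac{1}{18495666}\right) = \frac{92941}{18495666}$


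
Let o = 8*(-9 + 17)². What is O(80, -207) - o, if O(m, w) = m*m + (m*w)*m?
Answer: -1318912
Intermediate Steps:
O(m, w) = m² + w*m²
o = 512 (o = 8*8² = 8*64 = 512)
O(80, -207) - o = 80²*(1 - 207) - 1*512 = 6400*(-206) - 512 = -1318400 - 512 = -1318912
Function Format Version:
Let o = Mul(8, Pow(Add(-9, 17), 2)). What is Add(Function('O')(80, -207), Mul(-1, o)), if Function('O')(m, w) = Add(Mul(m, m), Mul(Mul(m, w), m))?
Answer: -1318912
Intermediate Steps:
Function('O')(m, w) = Add(Pow(m, 2), Mul(w, Pow(m, 2)))
o = 512 (o = Mul(8, Pow(8, 2)) = Mul(8, 64) = 512)
Add(Function('O')(80, -207), Mul(-1, o)) = Add(Mul(Pow(80, 2), Add(1, -207)), Mul(-1, 512)) = Add(Mul(6400, -206), -512) = Add(-1318400, -512) = -1318912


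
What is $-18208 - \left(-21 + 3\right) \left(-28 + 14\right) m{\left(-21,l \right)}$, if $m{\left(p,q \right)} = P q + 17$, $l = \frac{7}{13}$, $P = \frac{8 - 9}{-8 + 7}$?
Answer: $- \frac{294160}{13} \approx -22628.0$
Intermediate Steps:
$P = 1$ ($P = - \frac{1}{-1} = \left(-1\right) \left(-1\right) = 1$)
$l = \frac{7}{13}$ ($l = 7 \cdot \frac{1}{13} = \frac{7}{13} \approx 0.53846$)
$m{\left(p,q \right)} = 17 + q$ ($m{\left(p,q \right)} = 1 q + 17 = q + 17 = 17 + q$)
$-18208 - \left(-21 + 3\right) \left(-28 + 14\right) m{\left(-21,l \right)} = -18208 - \left(-21 + 3\right) \left(-28 + 14\right) \left(17 + \frac{7}{13}\right) = -18208 - \left(-18\right) \left(-14\right) \frac{228}{13} = -18208 - 252 \cdot \frac{228}{13} = -18208 - \frac{57456}{13} = - \frac{294160}{13}$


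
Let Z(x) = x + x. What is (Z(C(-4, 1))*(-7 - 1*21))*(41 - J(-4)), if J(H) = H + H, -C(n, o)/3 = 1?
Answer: 8232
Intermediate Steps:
C(n, o) = -3 (C(n, o) = -3*1 = -3)
J(H) = 2*H
Z(x) = 2*x
(Z(C(-4, 1))*(-7 - 1*21))*(41 - J(-4)) = ((2*(-3))*(-7 - 1*21))*(41 - 2*(-4)) = (-6*(-7 - 21))*(41 - 1*(-8)) = (-6*(-28))*(41 + 8) = 168*49 = 8232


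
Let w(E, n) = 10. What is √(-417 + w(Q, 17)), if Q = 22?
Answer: I*√407 ≈ 20.174*I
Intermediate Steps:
√(-417 + w(Q, 17)) = √(-417 + 10) = √(-407) = I*√407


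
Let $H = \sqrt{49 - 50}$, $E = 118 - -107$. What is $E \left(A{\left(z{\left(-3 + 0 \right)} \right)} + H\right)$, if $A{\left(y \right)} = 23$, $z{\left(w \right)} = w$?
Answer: $5175 + 225 i \approx 5175.0 + 225.0 i$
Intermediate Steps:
$E = 225$ ($E = 118 + 107 = 225$)
$H = i$ ($H = \sqrt{-1} = i \approx 1.0 i$)
$E \left(A{\left(z{\left(-3 + 0 \right)} \right)} + H\right) = 225 \left(23 + i\right) = 5175 + 225 i$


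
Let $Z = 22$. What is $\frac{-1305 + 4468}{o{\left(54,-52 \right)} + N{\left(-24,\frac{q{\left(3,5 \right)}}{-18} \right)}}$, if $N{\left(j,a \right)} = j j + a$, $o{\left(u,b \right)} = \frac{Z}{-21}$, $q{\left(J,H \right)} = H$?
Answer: $\frac{398538}{72409} \approx 5.504$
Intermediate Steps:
$o{\left(u,b \right)} = - \frac{22}{21}$ ($o{\left(u,b \right)} = \frac{22}{-21} = 22 \left(- \frac{1}{21}\right) = - \frac{22}{21}$)
$N{\left(j,a \right)} = a + j^{2}$ ($N{\left(j,a \right)} = j^{2} + a = a + j^{2}$)
$\frac{-1305 + 4468}{o{\left(54,-52 \right)} + N{\left(-24,\frac{q{\left(3,5 \right)}}{-18} \right)}} = \frac{-1305 + 4468}{- \frac{22}{21} + \left(\frac{5}{-18} + \left(-24\right)^{2}\right)} = \frac{3163}{- \frac{22}{21} + \left(5 \left(- \frac{1}{18}\right) + 576\right)} = \frac{3163}{- \frac{22}{21} + \left(- \frac{5}{18} + 576\right)} = \frac{3163}{- \frac{22}{21} + \frac{10363}{18}} = \frac{3163}{\frac{72409}{126}} = 3163 \cdot \frac{126}{72409} = \frac{398538}{72409}$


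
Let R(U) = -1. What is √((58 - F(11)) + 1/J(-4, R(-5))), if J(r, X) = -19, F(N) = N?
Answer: 2*√4237/19 ≈ 6.8518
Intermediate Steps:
√((58 - F(11)) + 1/J(-4, R(-5))) = √((58 - 1*11) + 1/(-19)) = √((58 - 11) - 1/19) = √(47 - 1/19) = √(892/19) = 2*√4237/19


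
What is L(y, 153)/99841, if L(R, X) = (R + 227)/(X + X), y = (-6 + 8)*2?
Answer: 11/1454826 ≈ 7.5610e-6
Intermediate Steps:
y = 4 (y = 2*2 = 4)
L(R, X) = (227 + R)/(2*X) (L(R, X) = (227 + R)/((2*X)) = (227 + R)*(1/(2*X)) = (227 + R)/(2*X))
L(y, 153)/99841 = ((½)*(227 + 4)/153)/99841 = ((½)*(1/153)*231)*(1/99841) = (77/102)*(1/99841) = 11/1454826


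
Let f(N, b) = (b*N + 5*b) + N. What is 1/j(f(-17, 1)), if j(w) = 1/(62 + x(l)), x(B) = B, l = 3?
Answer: 65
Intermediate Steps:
f(N, b) = N + 5*b + N*b (f(N, b) = (N*b + 5*b) + N = (5*b + N*b) + N = N + 5*b + N*b)
j(w) = 1/65 (j(w) = 1/(62 + 3) = 1/65)
1/j(f(-17, 1)) = 1/(1/65) = 65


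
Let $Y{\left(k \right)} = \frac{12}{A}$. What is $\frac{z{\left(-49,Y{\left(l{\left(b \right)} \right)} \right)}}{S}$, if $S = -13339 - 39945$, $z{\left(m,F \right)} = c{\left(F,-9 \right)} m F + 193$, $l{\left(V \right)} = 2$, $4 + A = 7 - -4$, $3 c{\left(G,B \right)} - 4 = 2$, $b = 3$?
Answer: $- \frac{25}{53284} \approx -0.00046918$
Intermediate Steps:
$c{\left(G,B \right)} = 2$ ($c{\left(G,B \right)} = \frac{4}{3} + \frac{1}{3} \cdot 2 = \frac{4}{3} + \frac{2}{3} = 2$)
$A = 7$ ($A = -4 + \left(7 - -4\right) = -4 + \left(7 + 4\right) = -4 + 11 = 7$)
$Y{\left(k \right)} = \frac{12}{7}$
$z{\left(m,F \right)} = 193 + 2 F m$ ($z{\left(m,F \right)} = 2 m F + 193 = 2 F m + 193 = 193 + 2 F m$)
$S = -53284$
$\frac{z{\left(-49,Y{\left(l{\left(b \right)} \right)} \right)}}{S} = \frac{193 + 2 \cdot \frac{12}{7} \left(-49\right)}{-53284} = \left(193 - 168\right) \left(- \frac{1}{53284}\right) = 25 \left(- \frac{1}{53284}\right) = - \frac{25}{53284}$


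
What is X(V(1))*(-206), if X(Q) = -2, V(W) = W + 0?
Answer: 412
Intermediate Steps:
V(W) = W
X(V(1))*(-206) = -2*(-206) = 412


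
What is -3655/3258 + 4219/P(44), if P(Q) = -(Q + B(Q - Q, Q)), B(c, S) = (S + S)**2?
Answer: -7035107/4228884 ≈ -1.6636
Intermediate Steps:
B(c, S) = 4*S**2 (B(c, S) = (2*S)**2 = 4*S**2)
P(Q) = -Q - 4*Q**2 (P(Q) = -(Q + 4*Q**2) = -Q - 4*Q**2)
-3655/3258 + 4219/P(44) = -3655/3258 + 4219/((44*(-1 - 4*44))) = -3655*1/3258 + 4219/((44*(-1 - 176))) = -3655/3258 + 4219/((44*(-177))) = -3655/3258 + 4219/(-7788) = -3655/3258 + 4219*(-1/7788) = -3655/3258 - 4219/7788 = -7035107/4228884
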